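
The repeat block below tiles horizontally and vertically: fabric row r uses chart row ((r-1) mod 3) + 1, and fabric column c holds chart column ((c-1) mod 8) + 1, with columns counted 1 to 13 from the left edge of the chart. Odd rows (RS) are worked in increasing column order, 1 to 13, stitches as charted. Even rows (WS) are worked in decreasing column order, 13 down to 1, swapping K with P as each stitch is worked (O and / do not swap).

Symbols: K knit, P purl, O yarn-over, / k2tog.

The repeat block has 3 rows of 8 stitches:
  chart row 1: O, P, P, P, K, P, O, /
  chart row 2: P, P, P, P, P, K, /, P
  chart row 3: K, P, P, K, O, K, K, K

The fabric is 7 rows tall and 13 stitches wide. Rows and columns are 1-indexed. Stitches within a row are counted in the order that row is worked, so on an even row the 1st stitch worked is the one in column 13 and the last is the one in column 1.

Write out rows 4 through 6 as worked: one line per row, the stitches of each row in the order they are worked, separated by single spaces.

Row 4: chart row 1, WS - tiled (columns 1-13): O P P P K P O / O P P P K; work from column 13 back to 1 with K<->P swapped.
Row 5: chart row 2, RS - tile across columns 1-13 and work as-is.
Row 6: chart row 3, WS - tiled (columns 1-13): K P P K O K K K K P P K O; work from column 13 back to 1 with K<->P swapped.

== ROWS AS WORKED ==
P K K K O / O K P K K K O
P P P P P K / P P P P P P
O P K K P P P P O P K K P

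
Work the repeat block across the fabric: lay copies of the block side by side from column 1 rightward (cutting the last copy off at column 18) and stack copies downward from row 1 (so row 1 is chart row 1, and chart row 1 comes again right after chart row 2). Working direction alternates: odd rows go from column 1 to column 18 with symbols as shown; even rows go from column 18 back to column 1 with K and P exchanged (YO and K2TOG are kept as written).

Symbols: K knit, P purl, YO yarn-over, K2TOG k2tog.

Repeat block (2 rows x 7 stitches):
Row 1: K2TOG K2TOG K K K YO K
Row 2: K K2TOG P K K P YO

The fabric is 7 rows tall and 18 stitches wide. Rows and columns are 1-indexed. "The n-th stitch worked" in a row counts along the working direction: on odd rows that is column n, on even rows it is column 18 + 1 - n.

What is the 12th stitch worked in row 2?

== STITCH ==
YO

Derivation:
Row 2 uses chart row ((2-1) mod 2)+1 = 2. Row 2 is even, so WS.
Chart row 2 tiled across columns 1-18: K K2TOG P K K P YO K K2TOG P K K P YO K K2TOG P K
WS: work from column 18 back to column 1 (reverse the tiled row), swapping K<->P (YO and K2TOG unchanged).
Row 2 as worked: P K K2TOG P YO K P P K K2TOG P YO K P P K K2TOG P
The 12th stitch worked is YO.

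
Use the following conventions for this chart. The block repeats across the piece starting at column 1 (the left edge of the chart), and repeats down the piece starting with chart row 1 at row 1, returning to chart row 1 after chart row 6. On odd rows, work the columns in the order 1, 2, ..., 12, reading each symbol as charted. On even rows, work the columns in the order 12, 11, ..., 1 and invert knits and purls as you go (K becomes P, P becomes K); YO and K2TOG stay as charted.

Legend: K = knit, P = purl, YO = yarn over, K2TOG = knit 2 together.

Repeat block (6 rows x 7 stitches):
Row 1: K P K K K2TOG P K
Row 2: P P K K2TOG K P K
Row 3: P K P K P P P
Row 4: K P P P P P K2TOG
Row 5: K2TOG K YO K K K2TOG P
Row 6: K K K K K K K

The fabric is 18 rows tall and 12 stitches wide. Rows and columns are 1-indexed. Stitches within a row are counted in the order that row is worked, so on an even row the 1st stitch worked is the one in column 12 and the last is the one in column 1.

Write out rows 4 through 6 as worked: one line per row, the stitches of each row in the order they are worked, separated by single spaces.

Row 4: chart row 4, WS - tiled (columns 1-12): K P P P P P K2TOG K P P P P; work from column 12 back to 1 with K<->P swapped.
Row 5: chart row 5, RS - tile across columns 1-12 and work as-is.
Row 6: chart row 6, WS - tiled (columns 1-12): K K K K K K K K K K K K; work from column 12 back to 1 with K<->P swapped.

== ROWS AS WORKED ==
K K K K P K2TOG K K K K K P
K2TOG K YO K K K2TOG P K2TOG K YO K K
P P P P P P P P P P P P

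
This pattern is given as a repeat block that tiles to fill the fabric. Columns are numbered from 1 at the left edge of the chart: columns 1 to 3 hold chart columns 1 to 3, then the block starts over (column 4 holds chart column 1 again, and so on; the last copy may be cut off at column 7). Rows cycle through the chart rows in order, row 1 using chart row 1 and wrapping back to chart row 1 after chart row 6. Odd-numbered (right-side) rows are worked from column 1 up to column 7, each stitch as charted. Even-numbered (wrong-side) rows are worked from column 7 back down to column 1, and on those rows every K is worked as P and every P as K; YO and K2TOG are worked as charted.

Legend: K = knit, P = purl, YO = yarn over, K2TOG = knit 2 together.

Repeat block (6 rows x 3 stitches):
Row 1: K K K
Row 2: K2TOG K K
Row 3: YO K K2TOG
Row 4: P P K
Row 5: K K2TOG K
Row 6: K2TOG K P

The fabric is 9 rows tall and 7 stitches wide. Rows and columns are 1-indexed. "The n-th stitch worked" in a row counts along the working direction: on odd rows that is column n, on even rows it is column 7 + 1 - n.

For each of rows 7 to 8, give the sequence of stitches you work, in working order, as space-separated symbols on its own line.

== ROWS AS WORKED ==
K K K K K K K
K2TOG P P K2TOG P P K2TOG

Derivation:
Row 7: chart row 1, RS - tile across columns 1-7 and work as-is.
Row 8: chart row 2, WS - tiled (columns 1-7): K2TOG K K K2TOG K K K2TOG; work from column 7 back to 1 with K<->P swapped.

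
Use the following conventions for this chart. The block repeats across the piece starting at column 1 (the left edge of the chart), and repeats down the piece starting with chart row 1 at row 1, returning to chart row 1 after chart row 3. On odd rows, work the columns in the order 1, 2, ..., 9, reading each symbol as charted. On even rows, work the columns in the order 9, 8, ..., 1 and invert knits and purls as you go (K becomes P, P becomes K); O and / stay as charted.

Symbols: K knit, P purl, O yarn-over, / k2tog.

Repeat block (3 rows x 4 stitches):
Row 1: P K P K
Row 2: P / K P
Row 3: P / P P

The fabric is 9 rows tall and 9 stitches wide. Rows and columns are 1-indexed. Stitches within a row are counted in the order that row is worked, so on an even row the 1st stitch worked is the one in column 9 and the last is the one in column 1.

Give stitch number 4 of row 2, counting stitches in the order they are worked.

For row 2: chart row = ((2-1) mod 3) + 1 = 2; this is a WS (even) row.
Chart row 2 tiled across columns 1-9: P / K P P / K P P
WS row: flip the tiled sequence (start at column 9) and apply K<->P; O and / stay.
Row 2 as worked: K K P / K K P / K
The 4th stitch worked is /.

Stitch:
/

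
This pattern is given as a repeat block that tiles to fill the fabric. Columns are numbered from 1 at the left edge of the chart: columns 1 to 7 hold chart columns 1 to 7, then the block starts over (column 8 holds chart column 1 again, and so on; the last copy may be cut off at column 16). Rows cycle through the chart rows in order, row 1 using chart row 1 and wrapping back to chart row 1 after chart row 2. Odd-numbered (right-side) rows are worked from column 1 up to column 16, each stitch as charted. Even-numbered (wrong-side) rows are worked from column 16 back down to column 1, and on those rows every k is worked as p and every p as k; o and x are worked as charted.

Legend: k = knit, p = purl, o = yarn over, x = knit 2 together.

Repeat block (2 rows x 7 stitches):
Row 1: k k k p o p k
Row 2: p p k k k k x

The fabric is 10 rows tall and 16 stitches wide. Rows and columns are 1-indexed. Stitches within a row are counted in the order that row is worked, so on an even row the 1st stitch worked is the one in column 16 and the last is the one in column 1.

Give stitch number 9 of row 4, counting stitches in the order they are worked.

Row 4 uses chart row ((4-1) mod 2)+1 = 2. Row 4 is even, so WS.
Chart row 2 tiled across columns 1-16: p p k k k k x p p k k k k x p p
Wrong side: read the tiled row from column 16 down to 1 and exchange k with p (leave o, x).
Row 4 as worked: k k x p p p p k k x p p p p k k
The 9th stitch worked is k.

Stitch:
k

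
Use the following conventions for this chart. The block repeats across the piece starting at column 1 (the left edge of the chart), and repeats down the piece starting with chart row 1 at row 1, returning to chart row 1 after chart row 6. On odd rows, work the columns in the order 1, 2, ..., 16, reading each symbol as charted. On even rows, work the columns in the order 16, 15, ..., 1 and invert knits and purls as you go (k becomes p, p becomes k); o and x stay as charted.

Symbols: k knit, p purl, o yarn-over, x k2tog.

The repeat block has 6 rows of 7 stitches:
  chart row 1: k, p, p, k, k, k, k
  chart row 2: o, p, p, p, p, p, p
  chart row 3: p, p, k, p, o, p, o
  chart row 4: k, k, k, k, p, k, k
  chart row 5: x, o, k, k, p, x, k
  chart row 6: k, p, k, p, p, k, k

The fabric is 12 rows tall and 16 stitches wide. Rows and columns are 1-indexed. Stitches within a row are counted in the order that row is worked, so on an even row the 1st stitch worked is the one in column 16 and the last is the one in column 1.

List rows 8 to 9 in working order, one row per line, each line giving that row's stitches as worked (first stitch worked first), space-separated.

Result:
k o k k k k k k o k k k k k k o
p p k p o p o p p k p o p o p p

Derivation:
Row 8: chart row 2, WS - tiled (columns 1-16): o p p p p p p o p p p p p p o p; work from column 16 back to 1 with k<->p swapped.
Row 9: chart row 3, RS - tile across columns 1-16 and work as-is.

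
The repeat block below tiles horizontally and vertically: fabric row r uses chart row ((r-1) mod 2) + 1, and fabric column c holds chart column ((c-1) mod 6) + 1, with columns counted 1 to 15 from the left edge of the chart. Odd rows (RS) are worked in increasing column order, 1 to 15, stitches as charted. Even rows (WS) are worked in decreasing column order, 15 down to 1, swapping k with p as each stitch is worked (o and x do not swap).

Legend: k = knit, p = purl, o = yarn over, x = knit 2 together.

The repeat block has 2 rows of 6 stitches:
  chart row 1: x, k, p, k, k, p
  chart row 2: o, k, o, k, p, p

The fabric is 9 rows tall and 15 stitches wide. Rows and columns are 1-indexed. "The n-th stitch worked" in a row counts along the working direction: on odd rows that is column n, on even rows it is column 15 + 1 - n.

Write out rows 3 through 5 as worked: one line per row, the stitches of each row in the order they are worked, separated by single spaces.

Row 3: chart row 1, RS - tile across columns 1-15 and work as-is.
Row 4: chart row 2, WS - tiled (columns 1-15): o k o k p p o k o k p p o k o; work from column 15 back to 1 with k<->p swapped.
Row 5: chart row 1, RS - tile across columns 1-15 and work as-is.

Rows as worked:
x k p k k p x k p k k p x k p
o p o k k p o p o k k p o p o
x k p k k p x k p k k p x k p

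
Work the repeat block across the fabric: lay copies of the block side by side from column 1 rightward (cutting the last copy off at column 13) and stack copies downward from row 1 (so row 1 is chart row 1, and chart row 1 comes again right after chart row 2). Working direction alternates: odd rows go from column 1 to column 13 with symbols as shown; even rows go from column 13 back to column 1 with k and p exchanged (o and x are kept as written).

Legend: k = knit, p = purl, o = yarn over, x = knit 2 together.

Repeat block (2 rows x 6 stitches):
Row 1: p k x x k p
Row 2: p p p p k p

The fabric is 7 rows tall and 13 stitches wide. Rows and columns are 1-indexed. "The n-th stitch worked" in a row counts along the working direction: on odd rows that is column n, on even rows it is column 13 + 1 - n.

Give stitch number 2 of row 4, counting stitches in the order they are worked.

Row 4 uses chart row ((4-1) mod 2)+1 = 2. Row 4 is even, so WS.
Chart row 2 tiled across columns 1-13: p p p p k p p p p p k p p
WS: work from column 13 back to column 1 (reverse the tiled row), swapping k<->p (o and x unchanged).
Row 4 as worked: k k p k k k k k p k k k k
Stitch 2 in working order -> k

== STITCH ==
k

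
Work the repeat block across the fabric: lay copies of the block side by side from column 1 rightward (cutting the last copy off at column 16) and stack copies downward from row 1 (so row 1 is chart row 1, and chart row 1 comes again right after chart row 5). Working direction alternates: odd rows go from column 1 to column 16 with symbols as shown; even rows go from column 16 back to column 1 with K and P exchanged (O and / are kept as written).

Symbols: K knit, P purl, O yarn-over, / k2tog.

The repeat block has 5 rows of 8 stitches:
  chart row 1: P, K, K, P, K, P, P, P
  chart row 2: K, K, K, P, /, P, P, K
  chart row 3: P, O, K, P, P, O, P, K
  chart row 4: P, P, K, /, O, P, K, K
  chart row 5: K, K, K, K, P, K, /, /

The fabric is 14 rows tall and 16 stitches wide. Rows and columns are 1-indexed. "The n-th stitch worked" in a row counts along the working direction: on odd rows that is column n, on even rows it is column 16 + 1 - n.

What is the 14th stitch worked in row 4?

Result:
P

Derivation:
Row 4: (4-1) mod 5 = 3, so use chart row 4. Even row -> WS.
Chart row 4 tiled across columns 1-16: P P K / O P K K P P K / O P K K
WS row: flip the tiled sequence (start at column 16) and apply K<->P; O and / stay.
Row 4 as worked: P P K O / P K K P P K O / P K K
Stitch 14 in working order -> P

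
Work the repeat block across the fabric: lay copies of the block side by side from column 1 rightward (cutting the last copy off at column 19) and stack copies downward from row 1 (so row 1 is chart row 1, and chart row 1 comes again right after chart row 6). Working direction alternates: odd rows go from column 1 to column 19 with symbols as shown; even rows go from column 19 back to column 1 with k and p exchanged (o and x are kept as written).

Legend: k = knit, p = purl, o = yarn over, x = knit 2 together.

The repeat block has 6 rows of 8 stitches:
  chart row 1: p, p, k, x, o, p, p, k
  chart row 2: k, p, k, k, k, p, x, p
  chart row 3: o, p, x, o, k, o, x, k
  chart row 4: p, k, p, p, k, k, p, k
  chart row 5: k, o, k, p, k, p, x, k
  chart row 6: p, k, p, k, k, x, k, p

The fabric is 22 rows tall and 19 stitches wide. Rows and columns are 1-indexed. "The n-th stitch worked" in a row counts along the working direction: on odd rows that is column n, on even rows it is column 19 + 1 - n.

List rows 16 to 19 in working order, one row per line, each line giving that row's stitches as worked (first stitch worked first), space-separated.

== ROWS AS WORKED ==
k p k p k p p k k p k p k p p k k p k
k o k p k p x k k o k p k p x k k o k
k p k k p x p p k p k k p x p p k p k
p p k x o p p k p p k x o p p k p p k

Derivation:
Row 16: chart row 4, WS - tiled (columns 1-19): p k p p k k p k p k p p k k p k p k p; work from column 19 back to 1 with k<->p swapped.
Row 17: chart row 5, RS - tile across columns 1-19 and work as-is.
Row 18: chart row 6, WS - tiled (columns 1-19): p k p k k x k p p k p k k x k p p k p; work from column 19 back to 1 with k<->p swapped.
Row 19: chart row 1, RS - tile across columns 1-19 and work as-is.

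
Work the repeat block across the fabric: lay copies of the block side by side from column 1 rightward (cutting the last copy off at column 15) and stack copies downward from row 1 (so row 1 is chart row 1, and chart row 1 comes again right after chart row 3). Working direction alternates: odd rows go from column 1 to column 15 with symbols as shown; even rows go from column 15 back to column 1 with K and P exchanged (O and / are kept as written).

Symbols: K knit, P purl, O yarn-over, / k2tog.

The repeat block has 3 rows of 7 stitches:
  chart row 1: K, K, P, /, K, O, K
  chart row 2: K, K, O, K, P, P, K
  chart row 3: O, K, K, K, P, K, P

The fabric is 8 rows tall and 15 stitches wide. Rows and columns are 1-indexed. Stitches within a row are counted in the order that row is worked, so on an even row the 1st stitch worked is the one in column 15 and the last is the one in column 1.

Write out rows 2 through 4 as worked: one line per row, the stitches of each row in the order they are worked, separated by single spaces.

== ROWS AS WORKED ==
P P K K P O P P P K K P O P P
O K K K P K P O K K K P K P O
P P O P / K P P P O P / K P P

Derivation:
Row 2: chart row 2, WS - tiled (columns 1-15): K K O K P P K K K O K P P K K; work from column 15 back to 1 with K<->P swapped.
Row 3: chart row 3, RS - tile across columns 1-15 and work as-is.
Row 4: chart row 1, WS - tiled (columns 1-15): K K P / K O K K K P / K O K K; work from column 15 back to 1 with K<->P swapped.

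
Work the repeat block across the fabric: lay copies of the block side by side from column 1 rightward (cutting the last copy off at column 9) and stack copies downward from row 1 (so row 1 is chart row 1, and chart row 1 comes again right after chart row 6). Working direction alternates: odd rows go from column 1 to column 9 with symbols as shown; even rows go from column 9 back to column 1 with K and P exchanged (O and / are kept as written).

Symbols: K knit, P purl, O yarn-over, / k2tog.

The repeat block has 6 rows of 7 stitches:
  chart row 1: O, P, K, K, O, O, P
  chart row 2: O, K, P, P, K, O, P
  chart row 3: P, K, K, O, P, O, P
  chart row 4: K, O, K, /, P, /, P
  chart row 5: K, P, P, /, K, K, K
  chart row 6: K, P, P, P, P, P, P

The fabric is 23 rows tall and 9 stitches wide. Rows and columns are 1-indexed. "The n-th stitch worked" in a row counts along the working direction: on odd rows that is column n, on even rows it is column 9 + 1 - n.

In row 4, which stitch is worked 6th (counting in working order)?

For row 4: chart row = ((4-1) mod 6) + 1 = 4; this is a WS (even) row.
Chart row 4 tiled across columns 1-9: K O K / P / P K O
WS row: flip the tiled sequence (start at column 9) and apply K<->P; O and / stay.
Row 4 as worked: O P K / K / P O P
Counting 6 along the worked row gives /.

== STITCH ==
/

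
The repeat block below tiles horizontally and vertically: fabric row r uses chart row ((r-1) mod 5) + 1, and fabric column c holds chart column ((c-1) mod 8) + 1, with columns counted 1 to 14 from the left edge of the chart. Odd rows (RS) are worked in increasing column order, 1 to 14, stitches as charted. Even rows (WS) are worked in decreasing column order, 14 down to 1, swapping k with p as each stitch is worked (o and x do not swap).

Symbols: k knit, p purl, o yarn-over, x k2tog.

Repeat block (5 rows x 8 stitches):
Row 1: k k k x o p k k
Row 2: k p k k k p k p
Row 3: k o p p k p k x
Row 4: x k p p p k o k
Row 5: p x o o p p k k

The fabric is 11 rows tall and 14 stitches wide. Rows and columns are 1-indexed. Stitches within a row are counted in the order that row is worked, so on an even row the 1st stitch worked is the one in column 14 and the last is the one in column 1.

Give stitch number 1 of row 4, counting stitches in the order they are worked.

Row 4 uses chart row ((4-1) mod 5)+1 = 4. Row 4 is even, so WS.
Chart row 4 tiled across columns 1-14: x k p p p k o k x k p p p k
WS row: flip the tiled sequence (start at column 14) and apply k<->p; o and x stay.
Row 4 as worked: p k k k p x p o p k k k p x
Stitch 1 in working order -> p

== STITCH ==
p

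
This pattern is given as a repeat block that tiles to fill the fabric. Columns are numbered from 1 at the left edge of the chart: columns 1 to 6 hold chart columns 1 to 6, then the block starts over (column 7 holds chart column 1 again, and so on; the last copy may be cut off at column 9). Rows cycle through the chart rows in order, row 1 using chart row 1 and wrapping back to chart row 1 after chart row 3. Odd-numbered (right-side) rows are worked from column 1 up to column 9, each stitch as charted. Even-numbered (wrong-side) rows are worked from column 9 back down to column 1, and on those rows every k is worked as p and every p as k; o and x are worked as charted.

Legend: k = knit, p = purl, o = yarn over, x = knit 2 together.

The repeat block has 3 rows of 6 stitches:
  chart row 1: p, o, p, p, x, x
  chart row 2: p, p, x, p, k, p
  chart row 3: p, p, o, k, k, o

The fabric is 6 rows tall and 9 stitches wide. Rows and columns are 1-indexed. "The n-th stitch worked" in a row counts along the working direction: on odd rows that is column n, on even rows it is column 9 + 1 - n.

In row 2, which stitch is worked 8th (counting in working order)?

Row 2 uses chart row ((2-1) mod 3)+1 = 2. Row 2 is even, so WS.
Chart row 2 tiled across columns 1-9: p p x p k p p p x
WS: work from column 9 back to column 1 (reverse the tiled row), swapping k<->p (o and x unchanged).
Row 2 as worked: x k k k p k x k k
Counting 8 along the worked row gives k.

Result:
k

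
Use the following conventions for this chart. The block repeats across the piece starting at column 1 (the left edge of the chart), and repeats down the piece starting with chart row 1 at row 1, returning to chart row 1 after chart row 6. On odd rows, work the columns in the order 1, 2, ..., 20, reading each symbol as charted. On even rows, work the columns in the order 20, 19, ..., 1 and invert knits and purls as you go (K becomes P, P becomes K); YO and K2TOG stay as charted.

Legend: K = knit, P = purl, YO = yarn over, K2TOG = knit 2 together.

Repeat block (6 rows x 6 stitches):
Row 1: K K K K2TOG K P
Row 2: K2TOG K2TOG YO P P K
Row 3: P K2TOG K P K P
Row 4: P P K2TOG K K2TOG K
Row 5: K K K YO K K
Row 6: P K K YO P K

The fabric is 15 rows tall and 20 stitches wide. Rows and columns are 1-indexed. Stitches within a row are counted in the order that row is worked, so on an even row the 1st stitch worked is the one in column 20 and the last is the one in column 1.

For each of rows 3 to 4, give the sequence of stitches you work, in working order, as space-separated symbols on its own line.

== ROWS AS WORKED ==
P K2TOG K P K P P K2TOG K P K P P K2TOG K P K P P K2TOG
K K P K2TOG P K2TOG K K P K2TOG P K2TOG K K P K2TOG P K2TOG K K

Derivation:
Row 3: chart row 3, RS - tile across columns 1-20 and work as-is.
Row 4: chart row 4, WS - tiled (columns 1-20): P P K2TOG K K2TOG K P P K2TOG K K2TOG K P P K2TOG K K2TOG K P P; work from column 20 back to 1 with K<->P swapped.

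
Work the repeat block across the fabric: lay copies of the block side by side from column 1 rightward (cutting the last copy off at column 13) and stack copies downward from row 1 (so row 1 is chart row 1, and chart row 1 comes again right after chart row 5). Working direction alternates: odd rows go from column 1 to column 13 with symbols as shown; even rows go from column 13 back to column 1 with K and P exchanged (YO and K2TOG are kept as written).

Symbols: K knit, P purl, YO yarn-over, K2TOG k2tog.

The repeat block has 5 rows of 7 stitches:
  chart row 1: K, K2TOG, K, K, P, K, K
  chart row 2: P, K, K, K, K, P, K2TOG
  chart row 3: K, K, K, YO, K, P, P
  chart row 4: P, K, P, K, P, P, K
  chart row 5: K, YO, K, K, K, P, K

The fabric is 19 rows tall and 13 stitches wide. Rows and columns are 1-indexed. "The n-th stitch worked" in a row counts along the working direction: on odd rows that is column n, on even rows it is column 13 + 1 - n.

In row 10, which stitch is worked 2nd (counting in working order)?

Row 10 uses chart row ((10-1) mod 5)+1 = 5. Row 10 is even, so WS.
Chart row 5 tiled across columns 1-13: K YO K K K P K K YO K K K P
WS row: flip the tiled sequence (start at column 13) and apply K<->P; YO and K2TOG stay.
Row 10 as worked: K P P P YO P P K P P P YO P
The 2nd stitch worked is P.

Result:
P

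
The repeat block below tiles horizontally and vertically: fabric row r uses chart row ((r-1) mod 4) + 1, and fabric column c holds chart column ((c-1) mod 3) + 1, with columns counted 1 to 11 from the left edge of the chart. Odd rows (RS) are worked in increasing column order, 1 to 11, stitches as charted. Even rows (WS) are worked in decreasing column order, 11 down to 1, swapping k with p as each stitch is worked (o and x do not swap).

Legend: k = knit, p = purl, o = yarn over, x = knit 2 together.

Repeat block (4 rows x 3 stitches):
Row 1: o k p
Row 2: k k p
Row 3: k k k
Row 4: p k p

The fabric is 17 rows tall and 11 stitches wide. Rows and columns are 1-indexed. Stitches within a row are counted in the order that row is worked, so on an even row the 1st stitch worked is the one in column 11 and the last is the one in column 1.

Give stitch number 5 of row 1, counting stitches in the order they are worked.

Row 1 uses chart row ((1-1) mod 4)+1 = 1. Row 1 is odd, so RS.
Chart row 1 tiled across columns 1-11: o k p o k p o k p o k
RS row: no reversal, no swap; stitch n worked = column n.
Stitch 5 in working order -> k

Stitch:
k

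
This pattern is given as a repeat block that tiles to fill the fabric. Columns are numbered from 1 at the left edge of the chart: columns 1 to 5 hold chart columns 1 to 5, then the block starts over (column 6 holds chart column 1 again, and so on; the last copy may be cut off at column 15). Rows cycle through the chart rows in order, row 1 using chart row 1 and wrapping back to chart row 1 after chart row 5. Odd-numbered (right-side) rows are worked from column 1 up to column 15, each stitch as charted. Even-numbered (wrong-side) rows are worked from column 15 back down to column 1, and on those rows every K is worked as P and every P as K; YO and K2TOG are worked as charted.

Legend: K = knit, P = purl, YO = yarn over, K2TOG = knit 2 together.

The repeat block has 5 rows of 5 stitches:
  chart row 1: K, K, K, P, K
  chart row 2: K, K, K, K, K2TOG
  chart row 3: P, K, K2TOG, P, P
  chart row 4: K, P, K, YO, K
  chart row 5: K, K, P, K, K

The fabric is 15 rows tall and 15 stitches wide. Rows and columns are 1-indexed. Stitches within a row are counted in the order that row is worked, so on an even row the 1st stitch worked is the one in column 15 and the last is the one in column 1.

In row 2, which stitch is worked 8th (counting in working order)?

Stitch:
P

Derivation:
For row 2: chart row = ((2-1) mod 5) + 1 = 2; this is a WS (even) row.
Chart row 2 tiled across columns 1-15: K K K K K2TOG K K K K K2TOG K K K K K2TOG
WS row: flip the tiled sequence (start at column 15) and apply K<->P; YO and K2TOG stay.
Row 2 as worked: K2TOG P P P P K2TOG P P P P K2TOG P P P P
Counting 8 along the worked row gives P.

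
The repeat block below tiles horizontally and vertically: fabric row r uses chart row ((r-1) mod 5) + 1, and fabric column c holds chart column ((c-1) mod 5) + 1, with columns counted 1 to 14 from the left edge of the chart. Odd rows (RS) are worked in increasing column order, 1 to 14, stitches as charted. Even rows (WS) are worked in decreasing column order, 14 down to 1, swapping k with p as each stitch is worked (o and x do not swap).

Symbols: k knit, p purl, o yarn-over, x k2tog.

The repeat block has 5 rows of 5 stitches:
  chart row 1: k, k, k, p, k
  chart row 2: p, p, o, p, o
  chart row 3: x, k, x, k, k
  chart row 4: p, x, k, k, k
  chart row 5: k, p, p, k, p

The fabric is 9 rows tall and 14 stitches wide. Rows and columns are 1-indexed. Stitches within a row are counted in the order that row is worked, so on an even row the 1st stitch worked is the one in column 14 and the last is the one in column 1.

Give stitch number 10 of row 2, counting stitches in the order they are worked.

== STITCH ==
o

Derivation:
For row 2: chart row = ((2-1) mod 5) + 1 = 2; this is a WS (even) row.
Chart row 2 tiled across columns 1-14: p p o p o p p o p o p p o p
Wrong side: read the tiled row from column 14 down to 1 and exchange k with p (leave o, x).
Row 2 as worked: k o k k o k o k k o k o k k
Stitch 10 in working order -> o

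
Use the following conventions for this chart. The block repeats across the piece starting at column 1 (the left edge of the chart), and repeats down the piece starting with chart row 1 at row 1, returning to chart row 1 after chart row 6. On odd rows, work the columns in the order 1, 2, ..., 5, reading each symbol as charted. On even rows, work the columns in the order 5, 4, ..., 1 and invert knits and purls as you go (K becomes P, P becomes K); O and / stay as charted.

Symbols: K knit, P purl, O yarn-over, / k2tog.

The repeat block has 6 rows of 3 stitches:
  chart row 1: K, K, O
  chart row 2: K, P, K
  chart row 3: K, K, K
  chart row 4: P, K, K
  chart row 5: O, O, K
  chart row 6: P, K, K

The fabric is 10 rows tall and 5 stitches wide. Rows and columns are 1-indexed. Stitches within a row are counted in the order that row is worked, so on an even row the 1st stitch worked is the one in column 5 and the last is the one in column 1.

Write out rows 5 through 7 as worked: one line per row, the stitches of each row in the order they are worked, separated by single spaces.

Row 5: chart row 5, RS - tile across columns 1-5 and work as-is.
Row 6: chart row 6, WS - tiled (columns 1-5): P K K P K; work from column 5 back to 1 with K<->P swapped.
Row 7: chart row 1, RS - tile across columns 1-5 and work as-is.

Result:
O O K O O
P K P P K
K K O K K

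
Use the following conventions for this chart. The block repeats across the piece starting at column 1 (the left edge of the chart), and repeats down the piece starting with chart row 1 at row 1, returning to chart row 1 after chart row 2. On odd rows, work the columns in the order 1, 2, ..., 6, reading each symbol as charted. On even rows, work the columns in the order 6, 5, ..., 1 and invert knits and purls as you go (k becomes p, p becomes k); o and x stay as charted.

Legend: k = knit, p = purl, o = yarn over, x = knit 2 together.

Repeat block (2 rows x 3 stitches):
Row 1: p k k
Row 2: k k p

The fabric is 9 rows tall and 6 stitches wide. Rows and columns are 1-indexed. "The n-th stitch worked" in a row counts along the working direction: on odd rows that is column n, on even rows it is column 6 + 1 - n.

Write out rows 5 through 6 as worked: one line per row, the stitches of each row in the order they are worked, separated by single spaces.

Rows as worked:
p k k p k k
k p p k p p

Derivation:
Row 5: chart row 1, RS - tile across columns 1-6 and work as-is.
Row 6: chart row 2, WS - tiled (columns 1-6): k k p k k p; work from column 6 back to 1 with k<->p swapped.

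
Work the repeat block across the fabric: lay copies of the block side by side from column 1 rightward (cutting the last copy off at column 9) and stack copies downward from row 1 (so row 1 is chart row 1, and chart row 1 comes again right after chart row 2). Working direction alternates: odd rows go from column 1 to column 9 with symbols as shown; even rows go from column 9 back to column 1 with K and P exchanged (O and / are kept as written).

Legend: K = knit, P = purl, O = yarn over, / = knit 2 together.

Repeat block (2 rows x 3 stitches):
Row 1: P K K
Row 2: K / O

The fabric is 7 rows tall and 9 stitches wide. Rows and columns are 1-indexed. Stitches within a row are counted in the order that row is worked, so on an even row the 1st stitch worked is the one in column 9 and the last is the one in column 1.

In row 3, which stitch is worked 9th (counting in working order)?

Row 3 uses chart row ((3-1) mod 2)+1 = 1. Row 3 is odd, so RS.
Chart row 1 tiled across columns 1-9: P K K P K K P K K
RS: work column 1 to column 9, symbols as charted — the tiled row is the row as worked.
The 9th stitch worked is K.

Stitch:
K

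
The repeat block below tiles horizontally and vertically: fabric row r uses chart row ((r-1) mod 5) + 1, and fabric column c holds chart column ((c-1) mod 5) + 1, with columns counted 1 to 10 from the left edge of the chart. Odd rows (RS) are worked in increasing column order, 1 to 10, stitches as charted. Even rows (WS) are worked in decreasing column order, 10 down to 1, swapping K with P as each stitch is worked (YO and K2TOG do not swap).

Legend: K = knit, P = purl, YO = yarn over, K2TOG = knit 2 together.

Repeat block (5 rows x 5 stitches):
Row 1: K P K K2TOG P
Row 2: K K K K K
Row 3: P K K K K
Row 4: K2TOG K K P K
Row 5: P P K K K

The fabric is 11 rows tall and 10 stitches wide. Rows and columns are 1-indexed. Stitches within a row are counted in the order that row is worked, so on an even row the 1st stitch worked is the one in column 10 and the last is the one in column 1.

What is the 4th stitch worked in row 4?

== STITCH ==
P

Derivation:
Row 4: (4-1) mod 5 = 3, so use chart row 4. Even row -> WS.
Chart row 4 tiled across columns 1-10: K2TOG K K P K K2TOG K K P K
WS: work from column 10 back to column 1 (reverse the tiled row), swapping K<->P (YO and K2TOG unchanged).
Row 4 as worked: P K P P K2TOG P K P P K2TOG
The 4th stitch worked is P.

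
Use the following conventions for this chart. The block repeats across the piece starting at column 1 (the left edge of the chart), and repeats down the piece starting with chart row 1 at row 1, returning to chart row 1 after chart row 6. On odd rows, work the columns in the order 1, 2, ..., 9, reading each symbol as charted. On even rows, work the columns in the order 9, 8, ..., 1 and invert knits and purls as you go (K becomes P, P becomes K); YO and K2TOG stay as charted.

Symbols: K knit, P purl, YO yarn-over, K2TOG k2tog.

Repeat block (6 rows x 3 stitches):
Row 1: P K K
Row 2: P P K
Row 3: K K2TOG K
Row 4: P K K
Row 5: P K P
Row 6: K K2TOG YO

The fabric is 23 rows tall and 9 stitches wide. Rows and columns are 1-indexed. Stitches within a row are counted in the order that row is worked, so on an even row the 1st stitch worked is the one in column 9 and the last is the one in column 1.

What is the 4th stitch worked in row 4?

== STITCH ==
P

Derivation:
Row 4: (4-1) mod 6 = 3, so use chart row 4. Even row -> WS.
Chart row 4 tiled across columns 1-9: P K K P K K P K K
WS: work from column 9 back to column 1 (reverse the tiled row), swapping K<->P (YO and K2TOG unchanged).
Row 4 as worked: P P K P P K P P K
The 4th stitch worked is P.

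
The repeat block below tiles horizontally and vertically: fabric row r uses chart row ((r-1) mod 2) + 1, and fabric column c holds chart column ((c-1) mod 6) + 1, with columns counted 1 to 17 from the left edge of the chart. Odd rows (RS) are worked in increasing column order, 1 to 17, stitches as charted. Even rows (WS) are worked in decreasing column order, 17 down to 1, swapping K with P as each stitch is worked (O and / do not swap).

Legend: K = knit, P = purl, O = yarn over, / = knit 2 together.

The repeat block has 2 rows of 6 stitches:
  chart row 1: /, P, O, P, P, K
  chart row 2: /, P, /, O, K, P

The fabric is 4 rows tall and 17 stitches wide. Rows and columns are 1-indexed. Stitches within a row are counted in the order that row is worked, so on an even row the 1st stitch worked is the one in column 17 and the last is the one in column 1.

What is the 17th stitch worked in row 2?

== STITCH ==
/

Derivation:
Row 2 uses chart row ((2-1) mod 2)+1 = 2. Row 2 is even, so WS.
Chart row 2 tiled across columns 1-17: / P / O K P / P / O K P / P / O K
WS row: flip the tiled sequence (start at column 17) and apply K<->P; O and / stay.
Row 2 as worked: P O / K / K P O / K / K P O / K /
Counting 17 along the worked row gives /.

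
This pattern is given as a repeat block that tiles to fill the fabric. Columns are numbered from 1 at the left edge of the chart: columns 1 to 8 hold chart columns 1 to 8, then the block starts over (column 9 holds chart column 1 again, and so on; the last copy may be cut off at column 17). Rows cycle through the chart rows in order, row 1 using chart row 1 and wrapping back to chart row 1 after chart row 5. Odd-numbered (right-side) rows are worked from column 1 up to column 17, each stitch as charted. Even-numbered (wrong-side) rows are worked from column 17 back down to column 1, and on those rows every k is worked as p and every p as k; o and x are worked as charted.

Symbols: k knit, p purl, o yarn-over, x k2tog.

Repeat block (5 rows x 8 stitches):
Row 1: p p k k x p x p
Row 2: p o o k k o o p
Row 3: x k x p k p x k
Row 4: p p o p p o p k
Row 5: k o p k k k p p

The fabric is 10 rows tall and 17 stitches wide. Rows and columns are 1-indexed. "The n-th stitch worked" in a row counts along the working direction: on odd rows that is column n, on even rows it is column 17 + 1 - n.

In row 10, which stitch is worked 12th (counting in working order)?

Stitch:
p

Derivation:
Row 10 uses chart row ((10-1) mod 5)+1 = 5. Row 10 is even, so WS.
Chart row 5 tiled across columns 1-17: k o p k k k p p k o p k k k p p k
Wrong side: read the tiled row from column 17 down to 1 and exchange k with p (leave o, x).
Row 10 as worked: p k k p p p k o p k k p p p k o p
Stitch 12 in working order -> p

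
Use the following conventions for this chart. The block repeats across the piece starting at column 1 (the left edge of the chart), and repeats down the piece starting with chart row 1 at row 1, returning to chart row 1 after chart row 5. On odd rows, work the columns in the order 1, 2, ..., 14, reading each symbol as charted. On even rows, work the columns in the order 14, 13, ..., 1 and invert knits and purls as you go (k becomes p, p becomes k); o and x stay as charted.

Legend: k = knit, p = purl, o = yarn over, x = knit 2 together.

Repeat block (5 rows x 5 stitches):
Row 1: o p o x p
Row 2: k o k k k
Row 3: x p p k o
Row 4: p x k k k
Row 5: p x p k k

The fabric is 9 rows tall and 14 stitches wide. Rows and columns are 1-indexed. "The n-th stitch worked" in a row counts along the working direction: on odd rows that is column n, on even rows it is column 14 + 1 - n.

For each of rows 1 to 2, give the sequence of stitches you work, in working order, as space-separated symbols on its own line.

Row 1: chart row 1, RS - tile across columns 1-14 and work as-is.
Row 2: chart row 2, WS - tiled (columns 1-14): k o k k k k o k k k k o k k; work from column 14 back to 1 with k<->p swapped.

Rows as worked:
o p o x p o p o x p o p o x
p p o p p p p o p p p p o p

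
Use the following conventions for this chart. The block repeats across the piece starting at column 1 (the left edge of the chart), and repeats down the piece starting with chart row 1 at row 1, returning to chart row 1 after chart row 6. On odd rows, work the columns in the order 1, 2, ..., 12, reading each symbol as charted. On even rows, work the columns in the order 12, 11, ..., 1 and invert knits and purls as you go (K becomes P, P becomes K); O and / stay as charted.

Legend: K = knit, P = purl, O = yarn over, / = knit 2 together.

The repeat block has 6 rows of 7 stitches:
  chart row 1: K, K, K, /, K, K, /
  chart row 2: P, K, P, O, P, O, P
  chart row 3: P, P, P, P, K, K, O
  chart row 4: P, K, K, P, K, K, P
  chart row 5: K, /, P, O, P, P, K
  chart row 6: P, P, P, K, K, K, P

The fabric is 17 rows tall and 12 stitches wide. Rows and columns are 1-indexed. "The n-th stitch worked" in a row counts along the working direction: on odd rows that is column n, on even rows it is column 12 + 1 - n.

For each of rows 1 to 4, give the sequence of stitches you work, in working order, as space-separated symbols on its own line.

Row 1: chart row 1, RS - tile across columns 1-12 and work as-is.
Row 2: chart row 2, WS - tiled (columns 1-12): P K P O P O P P K P O P; work from column 12 back to 1 with K<->P swapped.
Row 3: chart row 3, RS - tile across columns 1-12 and work as-is.
Row 4: chart row 4, WS - tiled (columns 1-12): P K K P K K P P K K P K; work from column 12 back to 1 with K<->P swapped.

Result:
K K K / K K / K K K / K
K O K P K K O K O K P K
P P P P K K O P P P P K
P K P P K K P P K P P K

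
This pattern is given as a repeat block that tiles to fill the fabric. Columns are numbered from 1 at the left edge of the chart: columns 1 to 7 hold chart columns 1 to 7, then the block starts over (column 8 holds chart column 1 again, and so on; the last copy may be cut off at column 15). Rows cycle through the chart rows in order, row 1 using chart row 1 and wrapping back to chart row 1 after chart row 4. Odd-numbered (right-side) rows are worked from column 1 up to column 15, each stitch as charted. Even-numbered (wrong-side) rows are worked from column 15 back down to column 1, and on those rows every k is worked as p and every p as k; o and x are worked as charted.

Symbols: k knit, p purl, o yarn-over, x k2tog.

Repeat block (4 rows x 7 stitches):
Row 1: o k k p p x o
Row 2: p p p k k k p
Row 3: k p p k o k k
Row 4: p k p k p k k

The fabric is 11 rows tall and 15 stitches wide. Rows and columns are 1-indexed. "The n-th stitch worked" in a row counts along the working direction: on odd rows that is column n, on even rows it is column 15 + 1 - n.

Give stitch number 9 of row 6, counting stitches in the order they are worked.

Result:
k

Derivation:
Row 6: (6-1) mod 4 = 1, so use chart row 2. Even row -> WS.
Chart row 2 tiled across columns 1-15: p p p k k k p p p p k k k p p
WS: work from column 15 back to column 1 (reverse the tiled row), swapping k<->p (o and x unchanged).
Row 6 as worked: k k p p p k k k k p p p k k k
Stitch 9 in working order -> k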